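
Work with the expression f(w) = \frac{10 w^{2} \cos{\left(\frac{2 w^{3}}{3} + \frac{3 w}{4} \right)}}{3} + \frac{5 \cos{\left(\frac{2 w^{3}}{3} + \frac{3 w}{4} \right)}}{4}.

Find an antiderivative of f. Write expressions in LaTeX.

An antiderivative is F(w) = \frac{5 \sin{\left(\frac{2 w^{3}}{3} + \frac{3 w}{4} \right)}}{3}.

f matches the chain-rule pattern g'(h)*h' with inner function h(w) = \frac{2 w^{3}}{3} + \frac{3 w}{4}; substituting u = h(w) collapses the integral.
Check: d/dw[\frac{5 \sin{\left(\frac{2 w^{3}}{3} + \frac{3 w}{4} \right)}}{3}] = \frac{10 w^{2} \cos{\left(\frac{2 w^{3}}{3} + \frac{3 w}{4} \right)}}{3} + \frac{5 \cos{\left(\frac{2 w^{3}}{3} + \frac{3 w}{4} \right)}}{4} = f(w).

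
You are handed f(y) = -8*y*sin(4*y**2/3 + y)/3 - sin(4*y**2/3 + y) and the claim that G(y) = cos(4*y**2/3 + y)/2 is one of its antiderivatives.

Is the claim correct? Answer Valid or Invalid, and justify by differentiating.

d/dy[G] = -4*y*sin(4*y**2/3 + y)/3 - sin(4*y**2/3 + y)/2
d/dy[G] - f(y) = 4*y*sin(4*y**2/3 + y)/3 + sin(4*y**2/3 + y)/2 != 0.

Invalid: d/dy[G] - f = 4*y*sin(4*y**2/3 + y)/3 + sin(4*y**2/3 + y)/2, which is not 0.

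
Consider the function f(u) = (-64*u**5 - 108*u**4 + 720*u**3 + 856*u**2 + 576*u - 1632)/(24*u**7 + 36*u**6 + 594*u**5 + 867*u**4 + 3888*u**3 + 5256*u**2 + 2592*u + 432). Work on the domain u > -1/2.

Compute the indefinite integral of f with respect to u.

For F(u) to be correct the identity F'(u) - f(u) = 0 must hold.
Check: d/du[(32*u**3 + 35*u**2 + 8*u + 36)/(12*u**4 + 12*u**3 + 147*u**2 + 144*u + 36)] = (-64*u**5 - 108*u**4 + 720*u**3 + 856*u**2 + 576*u - 1632)/(24*u**7 + 36*u**6 + 594*u**5 + 867*u**4 + 3888*u**3 + 5256*u**2 + 2592*u + 432) = f(u).

F(u) = (32*u**3 + 35*u**2 + 8*u + 36)/(12*u**4 + 12*u**3 + 147*u**2 + 144*u + 36) + C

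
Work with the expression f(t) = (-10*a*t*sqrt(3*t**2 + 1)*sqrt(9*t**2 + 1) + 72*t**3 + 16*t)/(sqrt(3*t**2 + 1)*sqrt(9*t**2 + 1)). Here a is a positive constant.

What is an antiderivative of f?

An antiderivative is F(t) = -5*a*t**2 + 4*sqrt(t**2 + 1/3)*sqrt(3*t**2 + 1/3).

Check any antiderivative F(t) by computing F'(t) and comparing it with f(t).
Check: d/dt[-5*a*t**2 + 4*sqrt(t**2 + 1/3)*sqrt(3*t**2 + 1/3)] = (-10*a*t*sqrt(3*t**2 + 1)*sqrt(9*t**2 + 1) + 72*t**3 + 16*t)/(sqrt(3*t**2 + 1)*sqrt(9*t**2 + 1)) = f(t).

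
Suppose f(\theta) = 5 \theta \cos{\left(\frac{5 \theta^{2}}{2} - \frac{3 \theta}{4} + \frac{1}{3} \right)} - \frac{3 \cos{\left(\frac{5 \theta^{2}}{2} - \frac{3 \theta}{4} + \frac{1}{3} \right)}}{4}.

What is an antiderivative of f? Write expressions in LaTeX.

f matches the chain-rule pattern g'(h)*h' with inner function h(\theta) = \frac{5 \theta^{2}}{2} - \frac{3 \theta}{4} + \frac{1}{3}; substituting u = h(\theta) collapses the integral.
Check: d/d\theta[\sin{\left(\frac{5 \theta^{2}}{2} - \frac{3 \theta}{4} + \frac{1}{3} \right)}] = 5 \theta \cos{\left(\frac{5 \theta^{2}}{2} - \frac{3 \theta}{4} + \frac{1}{3} \right)} - \frac{3 \cos{\left(\frac{5 \theta^{2}}{2} - \frac{3 \theta}{4} + \frac{1}{3} \right)}}{4} = f(\theta).

An antiderivative is F(\theta) = \sin{\left(\frac{5 \theta^{2}}{2} - \frac{3 \theta}{4} + \frac{1}{3} \right)}.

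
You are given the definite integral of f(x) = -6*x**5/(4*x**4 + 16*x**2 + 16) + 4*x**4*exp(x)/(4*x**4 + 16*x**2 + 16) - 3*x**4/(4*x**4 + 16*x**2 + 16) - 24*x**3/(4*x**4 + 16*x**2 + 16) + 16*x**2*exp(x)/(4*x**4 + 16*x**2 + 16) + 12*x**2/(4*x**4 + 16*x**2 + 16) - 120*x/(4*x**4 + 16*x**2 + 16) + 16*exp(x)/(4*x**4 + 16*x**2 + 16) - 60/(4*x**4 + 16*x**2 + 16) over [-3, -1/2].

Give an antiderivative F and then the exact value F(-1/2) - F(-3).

Antiderivative: F(x) = (3*x*(-x - 1)*(x**2 + 10) + 4*(x**2 + 2)*exp(x))/(4*(x**2 + 2)); value = -exp(-3) + exp(-1/2) + 4555/528

Integrate term by term and add the pieces.
F(x) = (3*x*(-x - 1)*(x**2 + 10) + 4*(x**2 + 2)*exp(x))/(4*(x**2 + 2)) is an antiderivative of f.
Check: d/dx[(3*x*(-x - 1)*(x**2 + 10) + 4*(x**2 + 2)*exp(x))/(4*(x**2 + 2))] = (-6*x**5 + 4*x**4*exp(x) - 3*x**4 - 24*x**3 + 16*x**2*exp(x) + 12*x**2 - 120*x + 16*exp(x) - 60)/(4*x**4 + 16*x**2 + 16), which equals f(x).
F(-1/2) = exp(-1/2) + 41/48; F(-3) = -171/22 + exp(-3).
Integral = F(-1/2) - F(-3) = -exp(-3) + exp(-1/2) + 4555/528.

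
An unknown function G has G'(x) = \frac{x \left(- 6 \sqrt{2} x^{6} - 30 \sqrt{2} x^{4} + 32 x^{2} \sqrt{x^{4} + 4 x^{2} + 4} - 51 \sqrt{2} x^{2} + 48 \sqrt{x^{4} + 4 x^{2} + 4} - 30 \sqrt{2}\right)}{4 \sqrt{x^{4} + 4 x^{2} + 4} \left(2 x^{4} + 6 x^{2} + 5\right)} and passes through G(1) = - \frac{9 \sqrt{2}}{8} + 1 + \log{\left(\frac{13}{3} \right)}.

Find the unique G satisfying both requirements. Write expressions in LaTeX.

G(x) = - \frac{3 \sqrt{\frac{x^{4}}{2} + 2 x^{2} + 2}}{4} + \log{\left(\frac{2 x^{4}}{3} + 2 x^{2} + \frac{5}{3} \right)} + 1

Any candidate G(x) must reproduce the stated G'(x) exactly.
A general antiderivative is - \frac{3 \sqrt{\frac{x^{4}}{2} + 2 x^{2} + 2}}{4} + \log{\left(\frac{2 x^{4}}{3} + 2 x^{2} + \frac{5}{3} \right)} + C.
The condition gives C = - \frac{9 \sqrt{2}}{8} + 1 + \log{\left(\frac{13}{3} \right)} - (- \frac{9 \sqrt{2}}{8} + \log{\left(\frac{13}{3} \right)}) = 1.
So G(x) = - \frac{3 \sqrt{\frac{x^{4}}{2} + 2 x^{2} + 2}}{4} + \log{\left(\frac{2 x^{4}}{3} + 2 x^{2} + \frac{5}{3} \right)} + 1.
Check: d/dx[- \frac{3 \sqrt{\frac{x^{4}}{2} + 2 x^{2} + 2}}{4} + \log{\left(\frac{2 x^{4}}{3} + 2 x^{2} + \frac{5}{3} \right)} + 1] = \frac{- 6 \sqrt{2} x^{7} - 30 \sqrt{2} x^{5} + 32 x^{3} \sqrt{x^{4} + 4 x^{2} + 4} - 51 \sqrt{2} x^{3} + 48 x \sqrt{x^{4} + 4 x^{2} + 4} - 30 \sqrt{2} x}{8 x^{4} \sqrt{x^{4} + 4 x^{2} + 4} + 24 x^{2} \sqrt{x^{4} + 4 x^{2} + 4} + 20 \sqrt{x^{4} + 4 x^{2} + 4}}, which equals G'(x).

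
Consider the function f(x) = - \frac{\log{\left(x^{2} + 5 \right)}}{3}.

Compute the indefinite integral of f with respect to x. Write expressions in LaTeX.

F(x) = - \frac{x \log{\left(x^{2} + 5 \right)}}{3} + \frac{2 x}{3} - \frac{2 \sqrt{5} \operatorname{atan}{\left(\frac{\sqrt{5} x}{5} \right)}}{3} + C

Check any antiderivative F(x) by computing F'(x) and comparing it with f(x).
Check: d/dx[- \frac{x \log{\left(x^{2} + 5 \right)}}{3} + \frac{2 x}{3} - \frac{2 \sqrt{5} \operatorname{atan}{\left(\frac{\sqrt{5} x}{5} \right)}}{3}] = - \frac{\log{\left(x^{2} + 5 \right)}}{3} = f(x).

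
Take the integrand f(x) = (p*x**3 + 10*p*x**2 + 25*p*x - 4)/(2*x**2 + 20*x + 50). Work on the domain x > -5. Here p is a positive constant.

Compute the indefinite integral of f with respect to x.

F(x) = (p*x**2*(x + 5) + 8)/(4*(x + 5)) + C

Since d/dx undoes antidifferentiation here, F'(x) = f(x) is required of F(x).
Check: d/dx[(p*x**2*(x + 5) + 8)/(4*(x + 5))] = (p*x**3 + 10*p*x**2 + 25*p*x - 4)/(2*x**2 + 20*x + 50) = f(x).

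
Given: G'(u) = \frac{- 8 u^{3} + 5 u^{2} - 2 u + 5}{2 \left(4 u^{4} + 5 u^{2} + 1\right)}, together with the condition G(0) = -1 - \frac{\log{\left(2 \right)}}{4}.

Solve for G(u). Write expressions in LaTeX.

G(u) = - \frac{\log{\left(2 u^{4} + 4 u^{2} + 2 \right)}}{4} + \frac{5 \operatorname{atan}{\left(2 u \right)}}{4} - 1

Check a candidate G(u) by differentiating: d/du[G] must match the given G'(u).
A general antiderivative is - \frac{\log{\left(2 u^{4} + 4 u^{2} + 2 \right)}}{4} + \frac{5 \operatorname{atan}{\left(2 u \right)}}{4} + C.
The condition gives C = -1 - \frac{\log{\left(2 \right)}}{4} - (- \frac{\log{\left(2 \right)}}{4}) = -1.
So G(u) = - \frac{\log{\left(2 u^{4} + 4 u^{2} + 2 \right)}}{4} + \frac{5 \operatorname{atan}{\left(2 u \right)}}{4} - 1.
Check: d/du[- \frac{\log{\left(2 u^{4} + 4 u^{2} + 2 \right)}}{4} + \frac{5 \operatorname{atan}{\left(2 u \right)}}{4} - 1] = \frac{- 8 u^{3} + 5 u^{2} - 2 u + 5}{8 u^{4} + 10 u^{2} + 2}, which equals G'(u).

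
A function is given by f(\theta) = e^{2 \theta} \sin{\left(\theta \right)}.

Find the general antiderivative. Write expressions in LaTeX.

For F(\theta) to be correct the identity F'(\theta) - f(\theta) = 0 must hold.
Check: d/d\theta[\frac{2 e^{2 \theta} \sin{\left(\theta \right)}}{5} - \frac{e^{2 \theta} \cos{\left(\theta \right)}}{5}] = e^{2 \theta} \sin{\left(\theta \right)} = f(\theta).

F(\theta) = \frac{2 e^{2 \theta} \sin{\left(\theta \right)}}{5} - \frac{e^{2 \theta} \cos{\left(\theta \right)}}{5} + C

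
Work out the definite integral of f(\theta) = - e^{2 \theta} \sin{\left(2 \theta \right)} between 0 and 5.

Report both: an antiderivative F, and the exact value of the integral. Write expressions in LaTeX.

Antiderivative: F(\theta) = \frac{\left(- \sin{\left(2 \theta \right)} + \cos{\left(2 \theta \right)}\right) e^{2 \theta}}{4}; value = \frac{e^{10} \cos{\left(10 \right)}}{4} - \frac{1}{4} - \frac{e^{10} \sin{\left(10 \right)}}{4}

Check any antiderivative F(\theta) by computing F'(\theta) and comparing it with f(\theta).
F(\theta) = \frac{\left(- \sin{\left(2 \theta \right)} + \cos{\left(2 \theta \right)}\right) e^{2 \theta}}{4} is an antiderivative of f.
Check: d/d\theta[\frac{\left(- \sin{\left(2 \theta \right)} + \cos{\left(2 \theta \right)}\right) e^{2 \theta}}{4}] = - e^{2 \theta} \sin{\left(2 \theta \right)} = f(\theta).
F(5) = \frac{e^{10} \cos{\left(10 \right)}}{4} - \frac{e^{10} \sin{\left(10 \right)}}{4}; F(0) = \frac{1}{4}.
Integral = F(5) - F(0) = \frac{e^{10} \cos{\left(10 \right)}}{4} - \frac{1}{4} - \frac{e^{10} \sin{\left(10 \right)}}{4}.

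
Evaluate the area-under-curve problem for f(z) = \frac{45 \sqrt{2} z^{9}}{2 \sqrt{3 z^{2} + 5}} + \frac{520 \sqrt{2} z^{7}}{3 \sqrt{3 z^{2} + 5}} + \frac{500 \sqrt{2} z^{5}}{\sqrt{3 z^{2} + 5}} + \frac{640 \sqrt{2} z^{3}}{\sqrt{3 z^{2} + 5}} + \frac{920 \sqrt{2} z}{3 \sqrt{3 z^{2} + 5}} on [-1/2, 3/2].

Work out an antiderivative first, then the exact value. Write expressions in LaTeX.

Recognize the product-rule pattern: f = u'v + uv' with u = \frac{5 \left(- z^{2} - 2\right)^{4}}{3}, v = \sqrt{\frac{3 z^{2}}{2} + \frac{5}{2}}, so integration by parts undoes it.
F(z) = \frac{5 z^{8} \sqrt{\frac{3 z^{2}}{2} + \frac{5}{2}}}{3} + \frac{40 z^{6} \sqrt{\frac{3 z^{2}}{2} + \frac{5}{2}}}{3} + 40 z^{4} \sqrt{\frac{3 z^{2}}{2} + \frac{5}{2}} + \frac{160 z^{2} \sqrt{\frac{3 z^{2}}{2} + \frac{5}{2}}}{3} + \frac{80 \sqrt{\frac{3 z^{2}}{2} + \frac{5}{2}}}{3} is an antiderivative of f.
Check: d/dz[\frac{5 z^{8} \sqrt{\frac{3 z^{2}}{2} + \frac{5}{2}}}{3} + \frac{40 z^{6} \sqrt{\frac{3 z^{2}}{2} + \frac{5}{2}}}{3} + 40 z^{4} \sqrt{\frac{3 z^{2}}{2} + \frac{5}{2}} + \frac{160 z^{2} \sqrt{\frac{3 z^{2}}{2} + \frac{5}{2}}}{3} + \frac{80 \sqrt{\frac{3 z^{2}}{2} + \frac{5}{2}}}{3}] = \frac{135 \sqrt{2} z^{9} + 1040 \sqrt{2} z^{7} + 3000 \sqrt{2} z^{5} + 3840 \sqrt{2} z^{3} + 1840 \sqrt{2} z}{6 \sqrt{3 z^{2} + 5}}, which equals f(z).
F(3/2) = \frac{417605 \sqrt{94}}{3072}; F(-1/2) = \frac{10935 \sqrt{46}}{1024}.
Integral = F(3/2) - F(-1/2) = - \frac{10935 \sqrt{46}}{1024} + \frac{417605 \sqrt{94}}{3072}.

Antiderivative: F(z) = \frac{5 z^{8} \sqrt{\frac{3 z^{2}}{2} + \frac{5}{2}}}{3} + \frac{40 z^{6} \sqrt{\frac{3 z^{2}}{2} + \frac{5}{2}}}{3} + 40 z^{4} \sqrt{\frac{3 z^{2}}{2} + \frac{5}{2}} + \frac{160 z^{2} \sqrt{\frac{3 z^{2}}{2} + \frac{5}{2}}}{3} + \frac{80 \sqrt{\frac{3 z^{2}}{2} + \frac{5}{2}}}{3}; value = - \frac{10935 \sqrt{46}}{1024} + \frac{417605 \sqrt{94}}{3072}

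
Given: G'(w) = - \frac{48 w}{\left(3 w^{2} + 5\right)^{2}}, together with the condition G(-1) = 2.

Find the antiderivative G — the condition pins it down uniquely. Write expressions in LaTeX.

G(w) = 1 + \frac{4}{\frac{3 w^{2}}{2} + \frac{5}{2}}

G'(w) matches the chain-rule pattern g'(h)*h' with inner function h(w) = \frac{3 w^{2}}{2} + \frac{5}{2}; substituting u = h(w) collapses the integral.
A general antiderivative is \frac{4}{\frac{3 w^{2}}{2} + \frac{5}{2}} + C.
The condition gives C = 2 - (1) = 1.
So G(w) = 1 + \frac{4}{\frac{3 w^{2}}{2} + \frac{5}{2}}.
Check: d/dw[1 + \frac{4}{\frac{3 w^{2}}{2} + \frac{5}{2}}] = - \frac{48 w}{9 w^{4} + 30 w^{2} + 25}, which equals G'(w).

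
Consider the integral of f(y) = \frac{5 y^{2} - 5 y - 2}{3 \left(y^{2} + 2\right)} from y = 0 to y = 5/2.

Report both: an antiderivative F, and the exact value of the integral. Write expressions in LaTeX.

Differentiate the proposed F(y) back; it has to land on f(y) exactly.
F(y) = \frac{5 y}{3} - \frac{5 \log{\left(y^{2} + 2 \right)}}{6} - 2 \sqrt{2} \operatorname{atan}{\left(\frac{\sqrt{2} y}{2} \right)} is an antiderivative of f.
Check: d/dy[\frac{5 y}{3} - \frac{5 \log{\left(y^{2} + 2 \right)}}{6} - 2 \sqrt{2} \operatorname{atan}{\left(\frac{\sqrt{2} y}{2} \right)}] = \frac{5 y^{2} - 5 y - 2}{3 y^{2} + 6}, which equals f(y).
F(5/2) = - 2 \sqrt{2} \operatorname{atan}{\left(\frac{5 \sqrt{2}}{4} \right)} - \frac{5 \log{\left(\frac{33}{4} \right)}}{6} + \frac{25}{6}; F(0) = - \frac{5 \log{\left(2 \right)}}{6}.
Integral = F(5/2) - F(0) = - 2 \sqrt{2} \operatorname{atan}{\left(\frac{5 \sqrt{2}}{4} \right)} - \frac{5 \log{\left(\frac{33}{4} \right)}}{6} + \frac{5 \log{\left(2 \right)}}{6} + \frac{25}{6}.

Antiderivative: F(y) = \frac{5 y}{3} - \frac{5 \log{\left(y^{2} + 2 \right)}}{6} - 2 \sqrt{2} \operatorname{atan}{\left(\frac{\sqrt{2} y}{2} \right)}; value = - 2 \sqrt{2} \operatorname{atan}{\left(\frac{5 \sqrt{2}}{4} \right)} - \frac{5 \log{\left(\frac{33}{4} \right)}}{6} + \frac{5 \log{\left(2 \right)}}{6} + \frac{25}{6}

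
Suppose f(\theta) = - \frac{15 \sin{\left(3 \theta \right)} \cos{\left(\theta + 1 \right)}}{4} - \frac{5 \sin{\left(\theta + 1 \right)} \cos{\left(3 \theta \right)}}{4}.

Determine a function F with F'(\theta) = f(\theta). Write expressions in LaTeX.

An antiderivative is F(\theta) = \frac{5 \cos{\left(3 \theta \right)} \cos{\left(\theta + 1 \right)}}{4}.

Recognize the product-rule pattern: f = u'v + uv' with u = \frac{5 \cos{\left(3 \theta \right)}}{4}, v = \cos{\left(\theta + 1 \right)}, so integration by parts undoes it.
Check: d/d\theta[\frac{5 \cos{\left(3 \theta \right)} \cos{\left(\theta + 1 \right)}}{4}] = - \frac{15 \sin{\left(3 \theta \right)} \cos{\left(\theta + 1 \right)}}{4} - \frac{5 \sin{\left(\theta + 1 \right)} \cos{\left(3 \theta \right)}}{4} = f(\theta).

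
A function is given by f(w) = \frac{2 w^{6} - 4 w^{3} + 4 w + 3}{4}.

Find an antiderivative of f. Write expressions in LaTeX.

Differentiate the proposed F(w) back; it has to land on f(w) exactly.
Check: d/dw[\frac{w^{7}}{14} - \frac{w^{4}}{4} + \frac{w^{2}}{2} + \frac{3 w}{4}] = \frac{w^{6}}{2} - w^{3} + w + \frac{3}{4}, which equals f(w).

An antiderivative is F(w) = \frac{w^{7}}{14} - \frac{w^{4}}{4} + \frac{w^{2}}{2} + \frac{3 w}{4}.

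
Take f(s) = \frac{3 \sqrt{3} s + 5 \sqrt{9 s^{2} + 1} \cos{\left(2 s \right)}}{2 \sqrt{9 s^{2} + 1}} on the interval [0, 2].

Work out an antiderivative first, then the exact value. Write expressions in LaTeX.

Antiderivative: F(s) = \frac{\sqrt{3 s^{2} + \frac{1}{3}}}{2} + \frac{5 \sin{\left(2 s \right)}}{4}; value = \frac{5 \sin{\left(4 \right)}}{4} - \frac{\sqrt{3}}{6} + \frac{\sqrt{111}}{6}

Since d/ds undoes antidifferentiation here, F'(s) = f(s) is required of F(s).
F(s) = \frac{\sqrt{3 s^{2} + \frac{1}{3}}}{2} + \frac{5 \sin{\left(2 s \right)}}{4} is an antiderivative of f.
Check: d/ds[\frac{\sqrt{3 s^{2} + \frac{1}{3}}}{2} + \frac{5 \sin{\left(2 s \right)}}{4}] = \frac{3 \sqrt{3} s + 5 \sqrt{9 s^{2} + 1} \cos{\left(2 s \right)}}{2 \sqrt{9 s^{2} + 1}} = f(s).
F(2) = \frac{5 \sin{\left(4 \right)}}{4} + \frac{\sqrt{111}}{6}; F(0) = \frac{\sqrt{3}}{6}.
Integral = F(2) - F(0) = \frac{5 \sin{\left(4 \right)}}{4} - \frac{\sqrt{3}}{6} + \frac{\sqrt{111}}{6}.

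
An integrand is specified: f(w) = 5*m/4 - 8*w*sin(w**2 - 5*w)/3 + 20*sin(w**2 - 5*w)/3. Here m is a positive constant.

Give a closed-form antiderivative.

An antiderivative is F(w) = 5*m*w/4 + 4*cos(w**2 - 5*w)/3.

Integrate term by term and add the pieces.
Check: d/dw[5*m*w/4 + 4*cos(w**2 - 5*w)/3] = 5*m/4 - 8*w*sin(w**2 - 5*w)/3 + 20*sin(w**2 - 5*w)/3 = f(w).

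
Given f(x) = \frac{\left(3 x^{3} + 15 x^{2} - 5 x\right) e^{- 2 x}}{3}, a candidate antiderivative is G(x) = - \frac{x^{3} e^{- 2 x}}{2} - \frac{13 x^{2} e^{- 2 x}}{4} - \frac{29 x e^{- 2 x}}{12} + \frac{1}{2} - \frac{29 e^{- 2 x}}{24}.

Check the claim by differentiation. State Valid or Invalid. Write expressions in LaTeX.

Valid - the claim checks out under differentiation.

d/dx[G] = \frac{\left(3 x^{3} + 15 x^{2} - 5 x\right) e^{- 2 x}}{3}
This equals f(x) exactly, so the claim holds.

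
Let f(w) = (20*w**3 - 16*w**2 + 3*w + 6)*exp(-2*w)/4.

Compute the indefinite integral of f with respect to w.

f has the shape u'v + uv' for u = -5*w**3/2 - 7*w**2/4 - 17*w/8 - 29/16 and v = exp(-2*w) — it is the derivative of the product u*v.
Check: d/dw[-(40*w**3 + 28*w**2 + 34*w + 29)*exp(-2*w)/16] = (20*w**3 - 16*w**2 + 3*w + 6)*exp(-2*w)/4 = f(w).

F(w) = -(40*w**3 + 28*w**2 + 34*w + 29)*exp(-2*w)/16 + C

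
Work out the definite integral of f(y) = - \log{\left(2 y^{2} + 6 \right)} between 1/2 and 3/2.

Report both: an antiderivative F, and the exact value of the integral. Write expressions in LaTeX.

Antiderivative: F(y) = - y \log{\left(2 y^{2} + 6 \right)} + 2 y - 2 \sqrt{3} \operatorname{atan}{\left(\frac{\sqrt{3} y}{3} \right)}; value = - \frac{3 \log{\left(\frac{21}{2} \right)}}{2} - 2 \sqrt{3} \operatorname{atan}{\left(\frac{\sqrt{3}}{2} \right)} + \frac{\log{\left(\frac{13}{2} \right)}}{2} + 2 \sqrt{3} \operatorname{atan}{\left(\frac{\sqrt{3}}{6} \right)} + 2

Differentiate the proposed F(y) back; it has to land on f(y) exactly.
F(y) = - y \log{\left(2 y^{2} + 6 \right)} + 2 y - 2 \sqrt{3} \operatorname{atan}{\left(\frac{\sqrt{3} y}{3} \right)} is an antiderivative of f.
Check: d/dy[- y \log{\left(2 y^{2} + 6 \right)} + 2 y - 2 \sqrt{3} \operatorname{atan}{\left(\frac{\sqrt{3} y}{3} \right)}] = - \log{\left(y^{2} + 3 \right)} - \log{\left(2 \right)}, which equals f(y).
F(3/2) = - \frac{3 \log{\left(\frac{21}{2} \right)}}{2} - 2 \sqrt{3} \operatorname{atan}{\left(\frac{\sqrt{3}}{2} \right)} + 3; F(1/2) = - 2 \sqrt{3} \operatorname{atan}{\left(\frac{\sqrt{3}}{6} \right)} - \frac{\log{\left(\frac{13}{2} \right)}}{2} + 1.
Integral = F(3/2) - F(1/2) = - \frac{3 \log{\left(\frac{21}{2} \right)}}{2} - 2 \sqrt{3} \operatorname{atan}{\left(\frac{\sqrt{3}}{2} \right)} + \frac{\log{\left(\frac{13}{2} \right)}}{2} + 2 \sqrt{3} \operatorname{atan}{\left(\frac{\sqrt{3}}{6} \right)} + 2.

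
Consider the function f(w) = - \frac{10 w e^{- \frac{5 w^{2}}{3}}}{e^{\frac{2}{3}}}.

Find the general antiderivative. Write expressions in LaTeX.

F(w) = \frac{3 e^{- \frac{5 w^{2}}{3}}}{e^{\frac{2}{3}}} + C

f matches the chain-rule pattern g'(h)*h' with inner function h(w) = - \frac{5 w^{2}}{3} - \frac{2}{3}; substituting u = h(w) collapses the integral.
Check: d/dw[\frac{3 e^{- \frac{5 w^{2}}{3}}}{e^{\frac{2}{3}}}] = - \frac{10 w e^{- \frac{5 w^{2}}{3}}}{e^{\frac{2}{3}}} = f(w).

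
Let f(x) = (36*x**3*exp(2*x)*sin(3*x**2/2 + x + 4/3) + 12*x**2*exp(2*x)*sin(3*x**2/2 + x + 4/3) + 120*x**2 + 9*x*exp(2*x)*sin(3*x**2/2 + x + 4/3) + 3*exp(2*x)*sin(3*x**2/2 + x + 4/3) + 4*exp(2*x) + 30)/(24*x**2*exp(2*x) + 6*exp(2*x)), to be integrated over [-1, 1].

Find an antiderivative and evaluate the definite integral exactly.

Antiderivative: F(x) = -cos(3*x**2/2 + x + 4/3)/2 + atan(2*x)/3 - 5*exp(-2*x)/2; value = -5*exp(-2)/2 + cos(11/6)/2 - cos(23/6)/2 + 2*atan(2)/3 + 5*exp(2)/2

A candidate is checked by its d/dx: the result must match f(x).
F(x) = -cos(3*x**2/2 + x + 4/3)/2 + atan(2*x)/3 - 5*exp(-2*x)/2 is an antiderivative of f.
Check: d/dx[-cos(3*x**2/2 + x + 4/3)/2 + atan(2*x)/3 - 5*exp(-2*x)/2] = (36*x**3*exp(2*x)*sin(3*x**2/2 + x + 4/3) + 12*x**2*exp(2*x)*sin(3*x**2/2 + x + 4/3) + 120*x**2 + 9*x*exp(2*x)*sin(3*x**2/2 + x + 4/3) + 3*exp(2*x)*sin(3*x**2/2 + x + 4/3) + 4*exp(2*x) + 30)/(24*x**2*exp(2*x) + 6*exp(2*x)) = f(x).
F(1) = -5*exp(-2)/2 + atan(2)/3 - cos(23/6)/2; F(-1) = -5*exp(2)/2 - atan(2)/3 - cos(11/6)/2.
Integral = F(1) - F(-1) = -5*exp(-2)/2 + cos(11/6)/2 - cos(23/6)/2 + 2*atan(2)/3 + 5*exp(2)/2.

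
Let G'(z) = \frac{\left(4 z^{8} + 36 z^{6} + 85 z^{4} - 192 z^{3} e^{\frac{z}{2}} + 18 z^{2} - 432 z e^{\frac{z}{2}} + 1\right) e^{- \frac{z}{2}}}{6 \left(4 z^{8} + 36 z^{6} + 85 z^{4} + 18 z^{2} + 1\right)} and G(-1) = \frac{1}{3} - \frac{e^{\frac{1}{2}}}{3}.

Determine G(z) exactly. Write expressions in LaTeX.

G(z) = \frac{- 2 z^{4} - 9 z^{2} + 12 e^{\frac{z}{2}} - 1}{6 z^{4} e^{\frac{z}{2}} + 27 z^{2} e^{\frac{z}{2}} + 3 e^{\frac{z}{2}}}

Any candidate G(z) must reproduce the stated G'(z) exactly.
A general antiderivative is - \frac{e^{- \frac{z}{2}}}{3} + \frac{4}{3 \left(\frac{2 z^{4}}{3} + 3 z^{2} + \frac{1}{3}\right)} + C.
The condition gives C = \frac{1}{3} - \frac{e^{\frac{1}{2}}}{3} - (\frac{1}{3} - \frac{e^{\frac{1}{2}}}{3}) = 0.
So G(z) = \frac{- 2 z^{4} - 9 z^{2} + 12 e^{\frac{z}{2}} - 1}{6 z^{4} e^{\frac{z}{2}} + 27 z^{2} e^{\frac{z}{2}} + 3 e^{\frac{z}{2}}}.
Check: d/dz[\frac{- 2 z^{4} - 9 z^{2} + 12 e^{\frac{z}{2}} - 1}{6 z^{4} e^{\frac{z}{2}} + 27 z^{2} e^{\frac{z}{2}} + 3 e^{\frac{z}{2}}}] = \frac{4 z^{8} + 36 z^{6} + 85 z^{4} - 192 z^{3} e^{\frac{z}{2}} + 18 z^{2} - 432 z e^{\frac{z}{2}} + 1}{24 z^{8} e^{\frac{z}{2}} + 216 z^{6} e^{\frac{z}{2}} + 510 z^{4} e^{\frac{z}{2}} + 108 z^{2} e^{\frac{z}{2}} + 6 e^{\frac{z}{2}}}, which equals G'(z).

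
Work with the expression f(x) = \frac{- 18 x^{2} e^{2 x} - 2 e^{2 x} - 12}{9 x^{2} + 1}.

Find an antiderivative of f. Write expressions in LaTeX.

An antiderivative is F(x) = - e^{2 x} - 4 \operatorname{atan}{\left(3 x \right)}.

Check any antiderivative F(x) by computing F'(x) and comparing it with f(x).
Check: d/dx[- e^{2 x} - 4 \operatorname{atan}{\left(3 x \right)}] = \frac{- 18 x^{2} e^{2 x} - 2 e^{2 x} - 12}{9 x^{2} + 1} = f(x).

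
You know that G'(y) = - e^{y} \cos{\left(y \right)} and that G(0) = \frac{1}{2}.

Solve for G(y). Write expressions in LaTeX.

Differentiate the proposed G(y) back; it has to land on the given G'(y).
A general antiderivative is - \frac{e^{y} \sin{\left(y \right)}}{2} - \frac{e^{y} \cos{\left(y \right)}}{2} + C.
The condition gives C = \frac{1}{2} - (- \frac{1}{2}) = 1.
So G(y) = - \frac{e^{y} \sin{\left(y \right)}}{2} - \frac{e^{y} \cos{\left(y \right)}}{2} + 1.
Check: d/dy[- \frac{e^{y} \sin{\left(y \right)}}{2} - \frac{e^{y} \cos{\left(y \right)}}{2} + 1] = - e^{y} \cos{\left(y \right)} = G'(y).

G(y) = - \frac{e^{y} \sin{\left(y \right)}}{2} - \frac{e^{y} \cos{\left(y \right)}}{2} + 1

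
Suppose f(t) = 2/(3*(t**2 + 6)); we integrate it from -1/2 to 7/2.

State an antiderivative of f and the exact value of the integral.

Antiderivative: F(t) = sqrt(6)*atan(sqrt(6)*t/6)/9; value = sqrt(6)*atan(sqrt(6)/12)/9 + sqrt(6)*atan(7*sqrt(6)/12)/9

For F(t) to be correct the identity F'(t) - f(t) = 0 must hold.
F(t) = sqrt(6)*atan(sqrt(6)*t/6)/9 is an antiderivative of f.
Check: d/dt[sqrt(6)*atan(sqrt(6)*t/6)/9] = 2/(3*t**2 + 18), which equals f(t).
F(7/2) = sqrt(6)*atan(7*sqrt(6)/12)/9; F(-1/2) = -sqrt(6)*atan(sqrt(6)/12)/9.
Integral = F(7/2) - F(-1/2) = sqrt(6)*atan(sqrt(6)/12)/9 + sqrt(6)*atan(7*sqrt(6)/12)/9.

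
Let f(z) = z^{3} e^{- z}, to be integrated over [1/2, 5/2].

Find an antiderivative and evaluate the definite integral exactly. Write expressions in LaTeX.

Recognize the product-rule pattern: f = u'v + uv' with u = - z^{3} - 3 z^{2} - 6 z - 6, v = e^{- z}, so integration by parts undoes it.
F(z) = \left(- z^{3} - 3 z^{2} - 6 z - 6\right) e^{- z} is an antiderivative of f.
Check: d/dz[\left(- z^{3} - 3 z^{2} - 6 z - 6\right) e^{- z}] = z^{3} e^{- z} = f(z).
F(5/2) = - \frac{443}{8 e^{\frac{5}{2}}}; F(1/2) = - \frac{79}{8 e^{\frac{1}{2}}}.
Integral = F(5/2) - F(1/2) = - \frac{443}{8 e^{\frac{5}{2}}} + \frac{79}{8 e^{\frac{1}{2}}}.

Antiderivative: F(z) = \left(- z^{3} - 3 z^{2} - 6 z - 6\right) e^{- z}; value = - \frac{443}{8 e^{\frac{5}{2}}} + \frac{79}{8 e^{\frac{1}{2}}}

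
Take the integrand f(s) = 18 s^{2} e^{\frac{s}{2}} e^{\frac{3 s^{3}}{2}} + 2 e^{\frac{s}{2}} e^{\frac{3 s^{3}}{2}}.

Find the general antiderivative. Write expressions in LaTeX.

F(s) = 4 e^{\frac{s}{2}} e^{\frac{3 s^{3}}{2}} + C

The substitution u = \frac{3 s^{3}}{2} + \frac{s}{2} works: f is exactly (dF/du)*(du/ds) for that inner function.
Check: d/ds[4 e^{\frac{s}{2}} e^{\frac{3 s^{3}}{2}}] = 18 s^{2} e^{\frac{s}{2}} e^{\frac{3 s^{3}}{2}} + 2 e^{\frac{s}{2}} e^{\frac{3 s^{3}}{2}} = f(s).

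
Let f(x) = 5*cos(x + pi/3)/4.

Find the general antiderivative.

Whatever form F(x) takes, F'(x) = f(x) is non-negotiable.
Check: d/dx[5*sin(x + pi/3)/4] = 5*cos(x + pi/3)/4 = f(x).

F(x) = 5*sin(x + pi/3)/4 + C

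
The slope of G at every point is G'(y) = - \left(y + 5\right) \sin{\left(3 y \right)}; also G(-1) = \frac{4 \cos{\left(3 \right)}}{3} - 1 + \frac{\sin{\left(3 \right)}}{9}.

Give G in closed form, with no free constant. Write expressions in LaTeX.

G(y) = \frac{y \cos{\left(3 y \right)}}{3} - \frac{\sin{\left(3 y \right)}}{9} + \frac{5 \cos{\left(3 y \right)}}{3} - 1

The proposed G(y) is checked by its d/dy: the result must match the given G'(y).
A general antiderivative is \frac{y \cos{\left(3 y \right)}}{3} - \frac{\sin{\left(3 y \right)}}{9} + \frac{5 \cos{\left(3 y \right)}}{3} + C.
The condition gives C = \frac{4 \cos{\left(3 \right)}}{3} - 1 + \frac{\sin{\left(3 \right)}}{9} - (\frac{4 \cos{\left(3 \right)}}{3} + \frac{\sin{\left(3 \right)}}{9}) = -1.
So G(y) = \frac{y \cos{\left(3 y \right)}}{3} - \frac{\sin{\left(3 y \right)}}{9} + \frac{5 \cos{\left(3 y \right)}}{3} - 1.
Check: d/dy[\frac{y \cos{\left(3 y \right)}}{3} - \frac{\sin{\left(3 y \right)}}{9} + \frac{5 \cos{\left(3 y \right)}}{3} - 1] = - y \sin{\left(3 y \right)} - 5 \sin{\left(3 y \right)}, which equals G'(y).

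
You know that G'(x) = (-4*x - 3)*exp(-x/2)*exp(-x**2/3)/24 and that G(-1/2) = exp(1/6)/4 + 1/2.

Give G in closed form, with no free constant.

G'(x) matches the chain-rule pattern g'(h)*h' with inner function h(x) = -x**2/3 - x/2; substituting u = h(x) collapses the integral.
A general antiderivative is exp(-x**2/3 - x/2)/4 + C.
The condition gives C = exp(1/6)/4 + 1/2 - (exp(1/6)/4) = 1/2.
So G(x) = (exp(-x**2/3 - x/2) + 2)/4.
Check: d/dx[(exp(-x**2/3 - x/2) + 2)/4] = (-4*x - 3)*exp(-x/2)*exp(-x**2/3)/24 = G'(x).

G(x) = (exp(-x**2/3 - x/2) + 2)/4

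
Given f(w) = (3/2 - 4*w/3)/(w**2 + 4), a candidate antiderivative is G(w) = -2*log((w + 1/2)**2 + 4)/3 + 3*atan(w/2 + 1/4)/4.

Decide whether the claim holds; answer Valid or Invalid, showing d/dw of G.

d/dw[G] = (10 - 16*w)/(12*w**2 + 12*w + 51)
d/dw[G] - f(w) = (16*w**2 - 28*w - 73)/(24*w**4 + 24*w**3 + 198*w**2 + 96*w + 408) != 0.

Invalid: d/dw[G] - f = (16*w**2 - 28*w - 73)/(24*w**4 + 24*w**3 + 198*w**2 + 96*w + 408), which is not 0.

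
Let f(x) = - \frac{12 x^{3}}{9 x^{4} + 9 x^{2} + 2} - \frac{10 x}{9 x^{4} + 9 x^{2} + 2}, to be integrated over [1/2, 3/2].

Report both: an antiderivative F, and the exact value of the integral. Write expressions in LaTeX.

The integrand splits into summands that can be handled one at a time.
F(x) = - \log{\left(x^{2} + \frac{1}{3} \right)} + \frac{\log{\left(2 x^{2} + \frac{4}{3} \right)}}{3} is an antiderivative of f.
Check: d/dx[- \log{\left(x^{2} + \frac{1}{3} \right)} + \frac{\log{\left(2 x^{2} + \frac{4}{3} \right)}}{3}] = \frac{- 12 x^{3} - 10 x}{9 x^{4} + 9 x^{2} + 2}, which equals f(x).
F(3/2) = - \log{\left(\frac{31}{12} \right)} + \frac{\log{\left(\frac{35}{6} \right)}}{3}; F(1/2) = \frac{\log{\left(\frac{11}{6} \right)}}{3} - \log{\left(\frac{7}{12} \right)}.
Integral = F(3/2) - F(1/2) = - \log{\left(\frac{31}{12} \right)} + \log{\left(\frac{7}{12} \right)} - \frac{\log{\left(\frac{11}{6} \right)}}{3} + \frac{\log{\left(\frac{35}{6} \right)}}{3}.

Antiderivative: F(x) = - \log{\left(x^{2} + \frac{1}{3} \right)} + \frac{\log{\left(2 x^{2} + \frac{4}{3} \right)}}{3}; value = - \log{\left(\frac{31}{12} \right)} + \log{\left(\frac{7}{12} \right)} - \frac{\log{\left(\frac{11}{6} \right)}}{3} + \frac{\log{\left(\frac{35}{6} \right)}}{3}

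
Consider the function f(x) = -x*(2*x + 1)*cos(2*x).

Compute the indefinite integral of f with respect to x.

Since d/dx undoes antidifferentiation here, F'(x) = f(x) is required of F(x).
Check: d/dx[-x**2*sin(2*x) - x*sin(2*x)/2 - x*cos(2*x) + sin(2*x)/2 - cos(2*x)/4] = -2*x**2*cos(2*x) - x*cos(2*x), which equals f(x).

F(x) = -x**2*sin(2*x) - x*sin(2*x)/2 - x*cos(2*x) + sin(2*x)/2 - cos(2*x)/4 + C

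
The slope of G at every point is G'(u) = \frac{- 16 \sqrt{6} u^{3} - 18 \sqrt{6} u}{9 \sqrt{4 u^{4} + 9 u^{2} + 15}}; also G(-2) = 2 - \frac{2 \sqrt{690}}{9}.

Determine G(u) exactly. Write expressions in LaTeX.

G'(u) matches the chain-rule pattern g'(h)*h' with inner function h(u) = \frac{2 u^{4}}{3} + \frac{3 u^{2}}{2} + \frac{5}{2}; substituting w = h(u) collapses the integral.
A general antiderivative is - \frac{4 \sqrt{\frac{2 u^{4}}{3} + \frac{3 u^{2}}{2} + \frac{5}{2}}}{3} + C.
The condition gives C = 2 - \frac{2 \sqrt{690}}{9} - (- \frac{2 \sqrt{690}}{9}) = 2.
So G(u) = 2 - \frac{4 \sqrt{\frac{2 u^{4}}{3} + \frac{3 u^{2}}{2} + \frac{5}{2}}}{3}.
Check: d/du[2 - \frac{4 \sqrt{\frac{2 u^{4}}{3} + \frac{3 u^{2}}{2} + \frac{5}{2}}}{3}] = \frac{- 16 \sqrt{6} u^{3} - 18 \sqrt{6} u}{9 \sqrt{4 u^{4} + 9 u^{2} + 15}} = G'(u).

G(u) = 2 - \frac{4 \sqrt{\frac{2 u^{4}}{3} + \frac{3 u^{2}}{2} + \frac{5}{2}}}{3}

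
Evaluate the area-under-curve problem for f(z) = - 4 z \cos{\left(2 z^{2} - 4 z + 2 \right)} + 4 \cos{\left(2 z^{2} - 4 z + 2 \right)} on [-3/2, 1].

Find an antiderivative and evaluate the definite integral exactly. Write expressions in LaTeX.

Antiderivative: F(z) = - \sin{\left(2 z^{2} - 4 z + 2 \right)}; value = \sin{\left(\frac{25}{2} \right)}

f matches the chain-rule pattern g'(h)*h' with inner function h(z) = 2 z^{2} - 4 z + 2; substituting u = h(z) collapses the integral.
F(z) = - \sin{\left(2 z^{2} - 4 z + 2 \right)} is an antiderivative of f.
Check: d/dz[- \sin{\left(2 z^{2} - 4 z + 2 \right)}] = - 4 z \cos{\left(2 z^{2} - 4 z + 2 \right)} + 4 \cos{\left(2 z^{2} - 4 z + 2 \right)} = f(z).
F(1) = 0; F(-3/2) = - \sin{\left(\frac{25}{2} \right)}.
Integral = F(1) - F(-3/2) = \sin{\left(\frac{25}{2} \right)}.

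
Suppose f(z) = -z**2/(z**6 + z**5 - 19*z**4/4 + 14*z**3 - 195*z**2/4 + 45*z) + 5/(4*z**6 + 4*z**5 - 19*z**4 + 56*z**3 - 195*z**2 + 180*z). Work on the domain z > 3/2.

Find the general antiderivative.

Factor the denominator (z*(z + 4)*(2*z - 3)**2*(z**2 + 5)) and decompose: f = -5*(16*z - 295)/(17661*(z**2 + 5)) - 53216/(915849*(2*z - 3)) - 64/(957*(2*z - 3)**2) + 59/(10164*(z + 4)) + 1/(36*z); each piece integrates to a log, atan, or power term.
Check: d/dz[(1424654*z*log(z) - 1490048*z*log(z - 3/2) + 297714*z*log(z + 4) - 116160*z*log(z**2 + 5) + 856680*sqrt(5)*z*atan(sqrt(5)*z/5) - 2136981*log(z) + 2235072*log(z - 3/2) - 446571*log(z + 4) + 174240*log(z**2 + 5) - 1285020*sqrt(5)*atan(sqrt(5)*z/5) + 857472)/(51287544*z - 76931316)] = (5 - 4*z**2)/(4*z**6 + 4*z**5 - 19*z**4 + 56*z**3 - 195*z**2 + 180*z), which equals f(z).

F(z) = (1424654*z*log(z) - 1490048*z*log(z - 3/2) + 297714*z*log(z + 4) - 116160*z*log(z**2 + 5) + 856680*sqrt(5)*z*atan(sqrt(5)*z/5) - 2136981*log(z) + 2235072*log(z - 3/2) - 446571*log(z + 4) + 174240*log(z**2 + 5) - 1285020*sqrt(5)*atan(sqrt(5)*z/5) + 857472)/(51287544*z - 76931316) + C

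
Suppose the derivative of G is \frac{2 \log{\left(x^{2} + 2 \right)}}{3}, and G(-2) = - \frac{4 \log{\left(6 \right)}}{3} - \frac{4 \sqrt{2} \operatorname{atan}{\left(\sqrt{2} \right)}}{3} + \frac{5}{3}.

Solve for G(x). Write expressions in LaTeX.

For G(x) to be correct, d/dx[G] must agree with the stated G'(x) identically.
A general antiderivative is \frac{2 x \log{\left(x^{2} + 2 \right)}}{3} - \frac{4 x}{3} + \frac{4 \sqrt{2} \operatorname{atan}{\left(\frac{\sqrt{2} x}{2} \right)}}{3} + C.
The condition gives C = - \frac{4 \log{\left(6 \right)}}{3} - \frac{4 \sqrt{2} \operatorname{atan}{\left(\sqrt{2} \right)}}{3} + \frac{5}{3} - (- \frac{4 \log{\left(6 \right)}}{3} - \frac{4 \sqrt{2} \operatorname{atan}{\left(\sqrt{2} \right)}}{3} + \frac{8}{3}) = -1.
So G(x) = \frac{2 x \log{\left(x^{2} + 2 \right)} - 4 x + 4 \sqrt{2} \operatorname{atan}{\left(\frac{\sqrt{2} x}{2} \right)} - 3}{3}.
Check: d/dx[\frac{2 x \log{\left(x^{2} + 2 \right)} - 4 x + 4 \sqrt{2} \operatorname{atan}{\left(\frac{\sqrt{2} x}{2} \right)} - 3}{3}] = \frac{2 \log{\left(x^{2} + 2 \right)}}{3} = G'(x).

G(x) = \frac{2 x \log{\left(x^{2} + 2 \right)} - 4 x + 4 \sqrt{2} \operatorname{atan}{\left(\frac{\sqrt{2} x}{2} \right)} - 3}{3}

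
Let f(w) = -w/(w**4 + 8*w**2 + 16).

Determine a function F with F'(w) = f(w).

An antiderivative is F(w) = 1/(2*w**2 + 8).

The substitution u = 2*w**2 + 8 works: f is exactly (dF/du)*(du/dw) for that inner function.
Check: d/dw[1/(2*w**2 + 8)] = -w/(w**4 + 8*w**2 + 16) = f(w).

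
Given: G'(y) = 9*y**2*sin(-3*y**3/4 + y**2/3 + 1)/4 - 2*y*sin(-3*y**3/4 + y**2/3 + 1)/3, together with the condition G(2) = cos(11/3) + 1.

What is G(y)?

The substitution u = -3*y**3/4 + y**2/3 + 1 works: G'(y) is exactly (dG/du)*(du/dy) for that inner function.
A general antiderivative is cos(-3*y**3/4 + y**2/3 + 1) + C.
The condition gives C = cos(11/3) + 1 - (cos(11/3)) = 1.
So G(y) = cos(-3*y**3/4 + y**2/3 + 1) + 1.
Check: d/dy[cos(-3*y**3/4 + y**2/3 + 1) + 1] = 9*y**2*sin(-3*y**3/4 + y**2/3 + 1)/4 - 2*y*sin(-3*y**3/4 + y**2/3 + 1)/3 = G'(y).

G(y) = cos(-3*y**3/4 + y**2/3 + 1) + 1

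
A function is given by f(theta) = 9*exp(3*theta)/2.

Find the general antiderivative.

Whatever form F(theta) takes, F'(theta) = f(theta) is non-negotiable.
Check: d/dtheta[3*exp(3*theta)/2] = 9*exp(3*theta)/2 = f(theta).

F(theta) = 3*exp(3*theta)/2 + C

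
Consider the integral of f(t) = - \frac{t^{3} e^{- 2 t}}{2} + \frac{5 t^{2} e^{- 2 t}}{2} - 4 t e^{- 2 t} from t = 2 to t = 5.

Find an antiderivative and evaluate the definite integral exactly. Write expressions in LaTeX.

f has the shape u'v + uv' for u = \frac{t^{3}}{4} - \frac{7 t^{2}}{8} + \frac{9 t}{8} + \frac{9}{16} and v = e^{- 2 t} — it is the derivative of the product u*v.
F(t) = \frac{\left(4 t^{3} - 14 t^{2} + 18 t + 9\right) e^{- 2 t}}{16} is an antiderivative of f.
Check: d/dt[\frac{\left(4 t^{3} - 14 t^{2} + 18 t + 9\right) e^{- 2 t}}{16}] = \frac{\left(- t^{3} + 5 t^{2} - 8 t\right) e^{- 2 t}}{2}, which equals f(t).
F(5) = \frac{249}{16 e^{10}}; F(2) = \frac{21}{16 e^{4}}.
Integral = F(5) - F(2) = - \frac{21}{16 e^{4}} + \frac{249}{16 e^{10}}.

Antiderivative: F(t) = \frac{\left(4 t^{3} - 14 t^{2} + 18 t + 9\right) e^{- 2 t}}{16}; value = - \frac{21}{16 e^{4}} + \frac{249}{16 e^{10}}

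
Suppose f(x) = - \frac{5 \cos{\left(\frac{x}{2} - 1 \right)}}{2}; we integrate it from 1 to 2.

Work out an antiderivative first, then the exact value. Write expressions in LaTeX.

Antiderivative: F(x) = - 5 \sin{\left(\frac{x}{2} - 1 \right)}; value = - 5 \sin{\left(\frac{1}{2} \right)}

Differentiate the proposed F(x) back; it has to land on f(x) exactly.
F(x) = - 5 \sin{\left(\frac{x}{2} - 1 \right)} is an antiderivative of f.
Check: d/dx[- 5 \sin{\left(\frac{x}{2} - 1 \right)}] = - \frac{5 \cos{\left(\frac{x}{2} - 1 \right)}}{2} = f(x).
F(2) = 0; F(1) = 5 \sin{\left(\frac{1}{2} \right)}.
Integral = F(2) - F(1) = - 5 \sin{\left(\frac{1}{2} \right)}.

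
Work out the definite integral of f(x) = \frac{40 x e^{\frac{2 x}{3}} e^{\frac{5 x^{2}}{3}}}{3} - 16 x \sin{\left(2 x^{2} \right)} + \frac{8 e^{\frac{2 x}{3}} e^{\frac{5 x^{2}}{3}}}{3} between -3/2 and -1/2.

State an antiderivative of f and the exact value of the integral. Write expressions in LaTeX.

Antiderivative: F(x) = 4 e^{\frac{2 x}{3}} e^{\frac{5 x^{2}}{3}} + 4 \cos{\left(2 x^{2} \right)}; value = - 4 e^{\frac{11}{4}} - 4 \cos{\left(\frac{9}{2} \right)} + 4 \cos{\left(\frac{1}{2} \right)} + 4 e^{\frac{1}{12}}

The integrand splits into summands that can be handled one at a time.
F(x) = 4 e^{\frac{2 x}{3}} e^{\frac{5 x^{2}}{3}} + 4 \cos{\left(2 x^{2} \right)} is an antiderivative of f.
Check: d/dx[4 e^{\frac{2 x}{3}} e^{\frac{5 x^{2}}{3}} + 4 \cos{\left(2 x^{2} \right)}] = \frac{40 x e^{\frac{2 x}{3}} e^{\frac{5 x^{2}}{3}}}{3} - 16 x \sin{\left(2 x^{2} \right)} + \frac{8 e^{\frac{2 x}{3}} e^{\frac{5 x^{2}}{3}}}{3} = f(x).
F(-1/2) = 4 \cos{\left(\frac{1}{2} \right)} + 4 e^{\frac{1}{12}}; F(-3/2) = 4 \cos{\left(\frac{9}{2} \right)} + 4 e^{\frac{11}{4}}.
Integral = F(-1/2) - F(-3/2) = - 4 e^{\frac{11}{4}} - 4 \cos{\left(\frac{9}{2} \right)} + 4 \cos{\left(\frac{1}{2} \right)} + 4 e^{\frac{1}{12}}.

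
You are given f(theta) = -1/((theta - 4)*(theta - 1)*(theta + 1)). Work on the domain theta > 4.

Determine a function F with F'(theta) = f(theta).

An antiderivative is F(theta) = (-2*log(theta - 4) + 5*log(theta - 1) - 3*log(theta + 1))/30.

Factor the denominator ((theta - 4)*(theta - 1)*(theta + 1)) and decompose: f = -1/(10*(theta + 1)) + 1/(6*(theta - 1)) - 1/(15*(theta - 4)); each piece integrates to a log, atan, or power term.
Check: d/dtheta[(-2*log(theta - 4) + 5*log(theta - 1) - 3*log(theta + 1))/30] = -1/(theta**3 - 4*theta**2 - theta + 4), which equals f(theta).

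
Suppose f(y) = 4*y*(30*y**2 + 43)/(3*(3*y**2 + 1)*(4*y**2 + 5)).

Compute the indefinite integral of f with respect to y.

Recover f(y) by differentiating a candidate F(y); any mismatch rules it out.
Check: d/dy[-(log(2*y**2 + 5/2) - 6*log(4*y**2 + 4/3))/3] = (120*y**3 + 172*y)/(36*y**4 + 57*y**2 + 15), which equals f(y).

F(y) = -(log(2*y**2 + 5/2) - 6*log(4*y**2 + 4/3))/3 + C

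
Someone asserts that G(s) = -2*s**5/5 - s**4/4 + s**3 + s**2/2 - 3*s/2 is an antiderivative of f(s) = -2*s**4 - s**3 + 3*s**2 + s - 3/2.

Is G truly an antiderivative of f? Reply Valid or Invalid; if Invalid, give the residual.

Valid. The derivative of G reproduces f.

d/ds[G] = -2*s**4 - s**3 + 3*s**2 + s - 3/2
This equals f(s) exactly, so the claim holds.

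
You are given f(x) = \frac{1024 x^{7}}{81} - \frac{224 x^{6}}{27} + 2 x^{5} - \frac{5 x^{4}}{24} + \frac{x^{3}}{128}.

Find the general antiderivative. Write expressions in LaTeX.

f matches the chain-rule pattern g'(h)*h' with inner function h(x) = \frac{4 x^{2}}{3} - \frac{x}{4}; substituting u = h(x) collapses the integral.
Check: d/dx[\frac{x^{4} \left(16 x - 3\right)^{4}}{41472}] = \frac{1024 x^{7}}{81} - \frac{224 x^{6}}{27} + 2 x^{5} - \frac{5 x^{4}}{24} + \frac{x^{3}}{128} = f(x).

F(x) = \frac{x^{4} \left(16 x - 3\right)^{4}}{41472} + C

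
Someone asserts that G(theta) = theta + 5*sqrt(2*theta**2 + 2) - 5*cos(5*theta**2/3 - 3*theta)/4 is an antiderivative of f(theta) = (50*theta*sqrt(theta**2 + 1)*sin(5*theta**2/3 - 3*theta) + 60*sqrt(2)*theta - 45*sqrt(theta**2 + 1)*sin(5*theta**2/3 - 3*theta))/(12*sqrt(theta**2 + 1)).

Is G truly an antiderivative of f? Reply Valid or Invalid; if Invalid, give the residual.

d/dtheta[G] = (50*theta*sqrt(theta**2 + 1)*sin(5*theta**2/3 - 3*theta) + 60*sqrt(2)*theta - 45*sqrt(theta**2 + 1)*sin(5*theta**2/3 - 3*theta) + 12*sqrt(theta**2 + 1))/(12*sqrt(theta**2 + 1))
d/dtheta[G] - f(theta) = 1 != 0.

Invalid: d/dtheta[G] - f = 1, which is not 0.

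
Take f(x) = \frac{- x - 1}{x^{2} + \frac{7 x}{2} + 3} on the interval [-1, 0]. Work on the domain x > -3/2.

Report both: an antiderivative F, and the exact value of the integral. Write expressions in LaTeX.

Antiderivative: F(x) = \log{\left(x + \frac{3}{2} \right)} - 2 \log{\left(x + 2 \right)}; value = - \log{\left(2 \right)} + \log{\left(\frac{3}{2} \right)}

Factor the denominator (\left(x + 2\right) \left(2 x + 3\right)) and decompose: f = \frac{2}{2 x + 3} - \frac{2}{x + 2}; each piece integrates to a log, atan, or power term.
F(x) = \log{\left(x + \frac{3}{2} \right)} - 2 \log{\left(x + 2 \right)} is an antiderivative of f.
Check: d/dx[\log{\left(x + \frac{3}{2} \right)} - 2 \log{\left(x + 2 \right)}] = \frac{- 2 x - 2}{2 x^{2} + 7 x + 6}, which equals f(x).
F(0) = - 2 \log{\left(2 \right)} + \log{\left(\frac{3}{2} \right)}; F(-1) = - \log{\left(2 \right)}.
Integral = F(0) - F(-1) = - \log{\left(2 \right)} + \log{\left(\frac{3}{2} \right)}.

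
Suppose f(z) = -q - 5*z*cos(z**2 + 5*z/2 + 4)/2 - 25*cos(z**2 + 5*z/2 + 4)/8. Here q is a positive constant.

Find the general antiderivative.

The integrand splits into summands that can be handled one at a time.
Check: d/dz[-q*z - 5*sin(z**2 + 5*z/2 + 4)/4] = -q - 5*z*cos(z**2 + 5*z/2 + 4)/2 - 25*cos(z**2 + 5*z/2 + 4)/8 = f(z).

F(z) = -q*z - 5*sin(z**2 + 5*z/2 + 4)/4 + C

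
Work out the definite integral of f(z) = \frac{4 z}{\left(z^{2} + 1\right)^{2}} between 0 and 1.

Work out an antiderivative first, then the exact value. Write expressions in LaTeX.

The substitution u = 2 z^{2} + 2 works: f is exactly (dF/du)*(du/dz) for that inner function.
F(z) = - \frac{2}{z^{2} + 1} is an antiderivative of f.
Check: d/dz[- \frac{2}{z^{2} + 1}] = \frac{4 z}{z^{4} + 2 z^{2} + 1}, which equals f(z).
F(1) = -1; F(0) = -2.
Integral = F(1) - F(0) = 1.

Antiderivative: F(z) = - \frac{2}{z^{2} + 1}; value = 1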